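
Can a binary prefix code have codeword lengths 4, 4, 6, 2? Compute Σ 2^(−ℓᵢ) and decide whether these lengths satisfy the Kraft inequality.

With common denominator 2^6 = 64: Σ 2^(−ℓᵢ) = 4/64 + 4/64 + 1/64 + 16/64 = 25/64 = 0.390625.
Kraft's inequality requires Σ ≤ 1; here Σ = 0.390625 ≤ 1, so such a prefix code exists.

0.390625; yes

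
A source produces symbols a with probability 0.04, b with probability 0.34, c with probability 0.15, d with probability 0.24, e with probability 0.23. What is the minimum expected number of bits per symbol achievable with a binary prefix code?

Repeatedly combine the two least-probable nodes; the expected code length is the sum of the merged weights.
merge 1/25 + 3/20 → 19/100
merge 19/100 + 23/100 → 21/50
merge 6/25 + 17/50 → 29/50
merge 21/50 + 29/50 → 1
L = 19/100 + 21/50 + 29/50 + 1 = 219/100 = 2.19 bits/symbol.

2.19 bits/symbol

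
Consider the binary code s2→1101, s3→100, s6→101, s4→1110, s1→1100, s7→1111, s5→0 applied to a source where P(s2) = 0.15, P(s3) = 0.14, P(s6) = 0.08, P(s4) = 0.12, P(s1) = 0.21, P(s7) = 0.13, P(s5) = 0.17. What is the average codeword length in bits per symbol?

L̄ = Σ pᵢ·ℓᵢ = 0.15·4 + 0.14·3 + 0.08·3 + 0.12·4 + 0.21·4 + 0.13·4 + 0.17·1 = 3.27 bits/symbol.

3.27 bits/symbol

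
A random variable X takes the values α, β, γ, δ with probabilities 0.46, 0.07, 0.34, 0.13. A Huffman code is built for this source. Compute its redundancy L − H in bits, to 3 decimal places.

0.044 bits

Entropy H = −Σ p log₂ p ≈ 1.6957 bits.
Huffman merges: 7/100+13/100→1/5; 1/5+17/50→27/50; 23/50+27/50→1. L = 87/50 ≈ 1.7400.
L − H = 1.7400 − 1.6957 = 0.044 bits.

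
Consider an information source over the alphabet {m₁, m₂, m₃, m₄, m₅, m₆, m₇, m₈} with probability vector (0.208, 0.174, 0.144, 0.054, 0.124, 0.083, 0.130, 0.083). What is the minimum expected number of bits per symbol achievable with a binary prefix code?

2.929 bits/symbol

Repeatedly combine the two least-probable nodes; the expected code length is the sum of the merged weights.
merge 27/500 + 83/1000 → 137/1000
merge 83/1000 + 31/250 → 207/1000
merge 13/100 + 137/1000 → 267/1000
merge 18/125 + 87/500 → 159/500
merge 207/1000 + 26/125 → 83/200
merge 267/1000 + 159/500 → 117/200
merge 83/200 + 117/200 → 1
L = 137/1000 + 207/1000 + 267/1000 + 159/500 + 83/200 + 117/200 + 1 = 2929/1000 = 2.929 bits/symbol.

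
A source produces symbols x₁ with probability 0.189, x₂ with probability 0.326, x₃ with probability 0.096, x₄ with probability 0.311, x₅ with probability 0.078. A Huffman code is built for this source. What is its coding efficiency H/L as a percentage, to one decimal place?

97.4%

Entropy H = −Σ p log₂ p ≈ 2.1171 bits.
Huffman merges: 39/500+12/125→87/500; 87/500+189/1000→363/1000; 311/1000+163/500→637/1000; 363/1000+637/1000→1. L = 1087/500 ≈ 2.1740.
Efficiency = H/L = 2.1171/2.1740 = 97.4%.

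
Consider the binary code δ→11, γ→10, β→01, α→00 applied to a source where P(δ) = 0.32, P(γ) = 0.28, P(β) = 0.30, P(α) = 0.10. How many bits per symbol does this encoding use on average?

2 bits/symbol

L̄ = Σ pᵢ·ℓᵢ = 0.32·2 + 0.28·2 + 0.30·2 + 0.10·2 = 2 bits/symbol.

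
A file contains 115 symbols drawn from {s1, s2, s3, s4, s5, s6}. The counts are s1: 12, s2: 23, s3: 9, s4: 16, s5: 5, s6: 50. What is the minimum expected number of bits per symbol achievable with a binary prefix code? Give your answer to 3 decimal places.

Probabilities are the counts divided by 115.
Repeatedly combine the two least-probable nodes; the expected code length is the sum of the merged weights.
merge 1/23 + 9/115 → 14/115
merge 12/115 + 14/115 → 26/115
merge 16/115 + 1/5 → 39/115
merge 26/115 + 39/115 → 13/23
merge 10/23 + 13/23 → 1
L = 14/115 + 26/115 + 39/115 + 13/23 + 1 = 259/115 ≈ 2.252 bits/symbol.

2.252 bits/symbol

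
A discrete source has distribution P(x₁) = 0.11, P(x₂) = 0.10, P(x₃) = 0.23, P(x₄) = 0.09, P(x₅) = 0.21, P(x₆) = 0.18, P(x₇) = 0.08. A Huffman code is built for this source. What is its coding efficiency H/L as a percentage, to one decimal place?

98.6%

Entropy H = −Σ p log₂ p ≈ 2.6924 bits.
Huffman merges: 2/25+9/100→17/100; 1/10+11/100→21/100; 17/100+9/50→7/20; 21/100+21/100→21/50; 23/100+7/20→29/50; 21/50+29/50→1. L = 273/100 ≈ 2.7300.
Efficiency = H/L = 2.6924/2.7300 = 98.6%.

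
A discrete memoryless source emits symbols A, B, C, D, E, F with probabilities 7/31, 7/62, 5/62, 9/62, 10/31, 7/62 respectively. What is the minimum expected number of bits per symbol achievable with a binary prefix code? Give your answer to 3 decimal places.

2.452 bits/symbol

Repeatedly combine the two least-probable nodes; the expected code length is the sum of the merged weights.
merge 5/62 + 7/62 → 6/31
merge 7/62 + 9/62 → 8/31
merge 6/31 + 7/31 → 13/31
merge 8/31 + 10/31 → 18/31
merge 13/31 + 18/31 → 1
L = 6/31 + 8/31 + 13/31 + 18/31 + 1 = 76/31 ≈ 2.452 bits/symbol.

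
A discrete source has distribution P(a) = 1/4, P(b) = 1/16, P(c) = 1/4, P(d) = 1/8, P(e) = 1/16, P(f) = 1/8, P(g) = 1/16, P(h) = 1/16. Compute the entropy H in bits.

Each probability is a power of 1/2, so log₂(1/p) is an integer.
H = Σ p·log₂(1/p) = 1/4·2 + 1/16·4 + 1/4·2 + 1/8·3 + 1/16·4 + 1/8·3 + 1/16·4 + 1/16·4 = 2.75 bits.

2.75 bits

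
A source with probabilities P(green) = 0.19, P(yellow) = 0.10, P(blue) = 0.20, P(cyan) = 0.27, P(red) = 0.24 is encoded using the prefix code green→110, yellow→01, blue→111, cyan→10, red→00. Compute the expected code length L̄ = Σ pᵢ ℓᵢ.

L̄ = Σ pᵢ·ℓᵢ = 0.19·3 + 0.10·2 + 0.20·3 + 0.27·2 + 0.24·2 = 2.39 bits/symbol.

2.39 bits/symbol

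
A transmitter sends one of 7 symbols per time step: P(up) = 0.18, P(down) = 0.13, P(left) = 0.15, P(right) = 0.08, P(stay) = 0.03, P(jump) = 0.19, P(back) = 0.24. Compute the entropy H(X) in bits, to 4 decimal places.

2.6311 bits

H = −Σ pᵢ log₂ pᵢ.
−0.18·log₂(0.18) = 0.4453
−0.13·log₂(0.13) = 0.3826
−0.15·log₂(0.15) = 0.4105
−0.08·log₂(0.08) = 0.2915
−0.03·log₂(0.03) = 0.1518
−0.19·log₂(0.19) = 0.4552
−0.24·log₂(0.24) = 0.4941
Sum ≈ 2.6311 → 2.6311 bits.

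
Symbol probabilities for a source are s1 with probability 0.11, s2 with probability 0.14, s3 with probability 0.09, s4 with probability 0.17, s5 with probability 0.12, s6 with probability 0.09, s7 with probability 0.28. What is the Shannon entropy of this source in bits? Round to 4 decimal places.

H = −Σ pᵢ log₂ pᵢ.
−0.11·log₂(0.11) = 0.3503
−0.14·log₂(0.14) = 0.3971
−0.09·log₂(0.09) = 0.3127
−0.17·log₂(0.17) = 0.4346
−0.12·log₂(0.12) = 0.3671
−0.09·log₂(0.09) = 0.3127
−0.28·log₂(0.28) = 0.5142
Sum ≈ 2.6886 → 2.6886 bits.

2.6886 bits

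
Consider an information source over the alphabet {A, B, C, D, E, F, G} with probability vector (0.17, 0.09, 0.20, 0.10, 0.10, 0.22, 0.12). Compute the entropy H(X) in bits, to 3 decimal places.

2.724 bits

H = −Σ pᵢ log₂ pᵢ.
−0.17·log₂(0.17) = 0.4346
−0.09·log₂(0.09) = 0.3127
−0.20·log₂(0.20) = 0.4644
−0.10·log₂(0.10) = 0.3322
−0.10·log₂(0.10) = 0.3322
−0.22·log₂(0.22) = 0.4806
−0.12·log₂(0.12) = 0.3671
Sum ≈ 2.7237 → 2.724 bits.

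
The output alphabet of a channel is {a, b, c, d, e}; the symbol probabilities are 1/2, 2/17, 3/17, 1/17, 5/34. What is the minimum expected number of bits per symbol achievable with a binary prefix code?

2 bits/symbol

Repeatedly combine the two least-probable nodes; the expected code length is the sum of the merged weights.
merge 1/17 + 2/17 → 3/17
merge 5/34 + 3/17 → 11/34
merge 3/17 + 11/34 → 1/2
merge 1/2 + 1/2 → 1
L = 3/17 + 11/34 + 1/2 + 1 = 2 bits/symbol.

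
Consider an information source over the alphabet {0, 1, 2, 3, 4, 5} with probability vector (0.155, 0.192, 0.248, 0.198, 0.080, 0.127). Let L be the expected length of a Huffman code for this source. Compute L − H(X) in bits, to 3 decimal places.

Entropy H = −Σ p log₂ p ≈ 2.5051 bits.
Huffman merges: 2/25+127/1000→207/1000; 31/200+24/125→347/1000; 99/500+207/1000→81/200; 31/125+347/1000→119/200; 81/200+119/200→1. L = 1277/500 ≈ 2.5540.
L − H = 2.5540 − 2.5051 = 0.049 bits.

0.049 bits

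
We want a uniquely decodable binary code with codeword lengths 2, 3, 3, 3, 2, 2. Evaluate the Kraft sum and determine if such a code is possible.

1.125; no

With common denominator 2^3 = 8: Σ 2^(−ℓᵢ) = 2/8 + 1/8 + 1/8 + 1/8 + 2/8 + 2/8 = 9/8 = 1.125.
Kraft's inequality requires Σ ≤ 1; here Σ = 1.125 > 1, so no such prefix code exists.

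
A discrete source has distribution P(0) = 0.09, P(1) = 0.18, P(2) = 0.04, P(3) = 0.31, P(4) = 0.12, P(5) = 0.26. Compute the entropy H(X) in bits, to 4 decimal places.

H = −Σ pᵢ log₂ pᵢ.
−0.09·log₂(0.09) = 0.3127
−0.18·log₂(0.18) = 0.4453
−0.04·log₂(0.04) = 0.1858
−0.31·log₂(0.31) = 0.5238
−0.12·log₂(0.12) = 0.3671
−0.26·log₂(0.26) = 0.5053
Sum ≈ 2.3399 → 2.3399 bits.

2.3399 bits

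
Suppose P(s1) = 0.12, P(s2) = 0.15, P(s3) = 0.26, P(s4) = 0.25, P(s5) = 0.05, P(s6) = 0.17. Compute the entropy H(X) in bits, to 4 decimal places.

2.4336 bits

H = −Σ pᵢ log₂ pᵢ.
−0.12·log₂(0.12) = 0.3671
−0.15·log₂(0.15) = 0.4105
−0.26·log₂(0.26) = 0.5053
−0.25·log₂(0.25) = 0.5000
−0.05·log₂(0.05) = 0.2161
−0.17·log₂(0.17) = 0.4346
Sum ≈ 2.4336 → 2.4336 bits.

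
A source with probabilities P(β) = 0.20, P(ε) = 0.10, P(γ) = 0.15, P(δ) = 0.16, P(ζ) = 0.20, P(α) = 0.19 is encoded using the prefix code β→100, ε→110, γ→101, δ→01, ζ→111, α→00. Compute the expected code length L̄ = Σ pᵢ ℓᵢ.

2.65 bits/symbol

L̄ = Σ pᵢ·ℓᵢ = 0.20·3 + 0.10·3 + 0.15·3 + 0.16·2 + 0.20·3 + 0.19·2 = 2.65 bits/symbol.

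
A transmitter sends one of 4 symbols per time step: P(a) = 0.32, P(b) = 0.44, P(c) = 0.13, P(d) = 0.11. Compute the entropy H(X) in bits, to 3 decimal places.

H = −Σ pᵢ log₂ pᵢ.
−0.32·log₂(0.32) = 0.5260
−0.44·log₂(0.44) = 0.5211
−0.13·log₂(0.13) = 0.3826
−0.11·log₂(0.11) = 0.3503
Sum ≈ 1.7801 → 1.780 bits.

1.780 bits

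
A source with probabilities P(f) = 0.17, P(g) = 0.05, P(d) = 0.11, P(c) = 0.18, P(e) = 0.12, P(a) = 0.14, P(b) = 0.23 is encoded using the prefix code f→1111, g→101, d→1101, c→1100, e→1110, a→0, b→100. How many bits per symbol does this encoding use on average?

L̄ = Σ pᵢ·ℓᵢ = 0.17·4 + 0.05·3 + 0.11·4 + 0.18·4 + 0.12·4 + 0.14·1 + 0.23·3 = 3.3 bits/symbol.

3.3 bits/symbol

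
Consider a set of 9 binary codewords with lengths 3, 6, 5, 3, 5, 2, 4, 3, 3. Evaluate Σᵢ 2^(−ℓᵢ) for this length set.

0.890625

With common denominator 2^6 = 64: Σ 2^(−ℓᵢ) = 8/64 + 1/64 + 2/64 + 8/64 + 2/64 + 16/64 + 4/64 + 8/64 + 8/64 = 57/64 = 0.890625.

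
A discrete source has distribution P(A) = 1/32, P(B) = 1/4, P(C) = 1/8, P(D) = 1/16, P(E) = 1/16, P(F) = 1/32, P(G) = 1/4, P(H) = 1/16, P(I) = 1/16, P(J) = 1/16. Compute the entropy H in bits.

2.9375 bits

Each probability is a power of 1/2, so log₂(1/p) is an integer.
H = Σ p·log₂(1/p) = 1/32·5 + 1/4·2 + 1/8·3 + 1/16·4 + 1/16·4 + 1/32·5 + 1/4·2 + 1/16·4 + 1/16·4 + 1/16·4 = 2.9375 bits.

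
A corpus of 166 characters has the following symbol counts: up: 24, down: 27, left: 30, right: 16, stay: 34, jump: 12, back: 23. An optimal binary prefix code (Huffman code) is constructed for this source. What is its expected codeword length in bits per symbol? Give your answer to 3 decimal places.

2.783 bits/symbol

Probabilities are the counts divided by 166.
Repeatedly combine the two least-probable nodes; the expected code length is the sum of the merged weights.
merge 6/83 + 8/83 → 14/83
merge 23/166 + 12/83 → 47/166
merge 27/166 + 14/83 → 55/166
merge 15/83 + 17/83 → 32/83
merge 47/166 + 55/166 → 51/83
merge 32/83 + 51/83 → 1
L = 14/83 + 47/166 + 55/166 + 32/83 + 51/83 + 1 = 231/83 ≈ 2.783 bits/symbol.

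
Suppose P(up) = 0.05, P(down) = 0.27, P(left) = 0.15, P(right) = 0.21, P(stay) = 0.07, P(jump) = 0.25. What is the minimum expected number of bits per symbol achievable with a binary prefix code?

Repeatedly combine the two least-probable nodes; the expected code length is the sum of the merged weights.
merge 1/20 + 7/100 → 3/25
merge 3/25 + 3/20 → 27/100
merge 21/100 + 1/4 → 23/50
merge 27/100 + 27/100 → 27/50
merge 23/50 + 27/50 → 1
L = 3/25 + 27/100 + 23/50 + 27/50 + 1 = 239/100 = 2.39 bits/symbol.

2.39 bits/symbol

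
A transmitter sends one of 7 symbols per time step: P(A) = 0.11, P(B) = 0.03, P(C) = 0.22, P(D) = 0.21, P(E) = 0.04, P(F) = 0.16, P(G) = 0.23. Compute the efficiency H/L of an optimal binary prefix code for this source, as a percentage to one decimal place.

Entropy H = −Σ p log₂ p ≈ 2.5519 bits.
Huffman merges: 3/100+1/25→7/100; 7/100+11/100→9/50; 4/25+9/50→17/50; 21/100+11/50→43/100; 23/100+17/50→57/100; 43/100+57/100→1. L = 259/100 ≈ 2.5900.
Efficiency = H/L = 2.5519/2.5900 = 98.5%.

98.5%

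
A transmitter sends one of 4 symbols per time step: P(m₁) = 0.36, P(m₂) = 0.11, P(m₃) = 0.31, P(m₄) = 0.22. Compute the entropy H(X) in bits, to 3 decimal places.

1.885 bits

H = −Σ pᵢ log₂ pᵢ.
−0.36·log₂(0.36) = 0.5306
−0.11·log₂(0.11) = 0.3503
−0.31·log₂(0.31) = 0.5238
−0.22·log₂(0.22) = 0.4806
Sum ≈ 1.8853 → 1.885 bits.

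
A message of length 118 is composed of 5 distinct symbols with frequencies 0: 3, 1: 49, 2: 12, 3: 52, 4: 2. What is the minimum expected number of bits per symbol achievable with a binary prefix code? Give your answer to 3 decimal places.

1.746 bits/symbol

Probabilities are the counts divided by 118.
Repeatedly combine the two least-probable nodes; the expected code length is the sum of the merged weights.
merge 1/59 + 3/118 → 5/118
merge 5/118 + 6/59 → 17/118
merge 17/118 + 49/118 → 33/59
merge 26/59 + 33/59 → 1
L = 5/118 + 17/118 + 33/59 + 1 = 103/59 ≈ 1.746 bits/symbol.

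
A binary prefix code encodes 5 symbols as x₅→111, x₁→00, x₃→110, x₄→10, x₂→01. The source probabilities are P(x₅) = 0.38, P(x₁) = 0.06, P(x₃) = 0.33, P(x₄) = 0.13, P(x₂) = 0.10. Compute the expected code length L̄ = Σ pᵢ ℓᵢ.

L̄ = Σ pᵢ·ℓᵢ = 0.38·3 + 0.06·2 + 0.33·3 + 0.13·2 + 0.10·2 = 2.71 bits/symbol.

2.71 bits/symbol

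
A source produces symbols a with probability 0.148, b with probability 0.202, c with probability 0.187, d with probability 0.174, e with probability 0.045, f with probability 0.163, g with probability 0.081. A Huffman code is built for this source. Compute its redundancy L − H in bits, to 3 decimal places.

Entropy H = −Σ p log₂ p ≈ 2.6870 bits.
Huffman merges: 9/200+81/1000→63/500; 63/500+37/250→137/500; 163/1000+87/500→337/1000; 187/1000+101/500→389/1000; 137/500+337/1000→611/1000; 389/1000+611/1000→1. L = 2737/1000 ≈ 2.7370.
L − H = 2.7370 − 2.6870 = 0.050 bits.

0.050 bits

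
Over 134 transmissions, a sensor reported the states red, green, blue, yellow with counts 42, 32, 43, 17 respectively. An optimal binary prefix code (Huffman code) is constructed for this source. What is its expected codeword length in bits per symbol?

Probabilities are the counts divided by 134.
Repeatedly combine the two least-probable nodes; the expected code length is the sum of the merged weights.
merge 17/134 + 16/67 → 49/134
merge 21/67 + 43/134 → 85/134
merge 49/134 + 85/134 → 1
L = 49/134 + 85/134 + 1 = 2 bits/symbol.

2 bits/symbol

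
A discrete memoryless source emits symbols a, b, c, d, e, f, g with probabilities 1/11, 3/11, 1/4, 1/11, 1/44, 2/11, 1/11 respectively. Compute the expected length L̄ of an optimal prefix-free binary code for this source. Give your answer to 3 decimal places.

2.591 bits/symbol

Repeatedly combine the two least-probable nodes; the expected code length is the sum of the merged weights.
merge 1/44 + 1/11 → 5/44
merge 1/11 + 1/11 → 2/11
merge 5/44 + 2/11 → 13/44
merge 2/11 + 1/4 → 19/44
merge 3/11 + 13/44 → 25/44
merge 19/44 + 25/44 → 1
L = 5/44 + 2/11 + 13/44 + 19/44 + 25/44 + 1 = 57/22 ≈ 2.591 bits/symbol.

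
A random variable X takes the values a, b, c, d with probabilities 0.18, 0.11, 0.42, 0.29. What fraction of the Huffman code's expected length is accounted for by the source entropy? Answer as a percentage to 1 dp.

98.3%

Entropy H = −Σ p log₂ p ≈ 1.8391 bits.
Huffman merges: 11/100+9/50→29/100; 29/100+29/100→29/50; 21/50+29/50→1. L = 187/100 ≈ 1.8700.
Efficiency = H/L = 1.8391/1.8700 = 98.3%.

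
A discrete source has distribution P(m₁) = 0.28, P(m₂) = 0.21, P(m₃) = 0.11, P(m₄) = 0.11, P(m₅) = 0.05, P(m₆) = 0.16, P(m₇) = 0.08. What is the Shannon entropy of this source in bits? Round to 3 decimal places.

H = −Σ pᵢ log₂ pᵢ.
−0.28·log₂(0.28) = 0.5142
−0.21·log₂(0.21) = 0.4728
−0.11·log₂(0.11) = 0.3503
−0.11·log₂(0.11) = 0.3503
−0.05·log₂(0.05) = 0.2161
−0.16·log₂(0.16) = 0.4230
−0.08·log₂(0.08) = 0.2915
Sum ≈ 2.6182 → 2.618 bits.

2.618 bits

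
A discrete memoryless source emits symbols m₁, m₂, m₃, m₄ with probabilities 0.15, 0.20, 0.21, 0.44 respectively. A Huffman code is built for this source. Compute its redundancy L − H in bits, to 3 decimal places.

Entropy H = −Σ p log₂ p ≈ 1.8689 bits.
Huffman merges: 3/20+1/5→7/20; 21/100+7/20→14/25; 11/25+14/25→1. L = 191/100 ≈ 1.9100.
L − H = 1.9100 − 1.8689 = 0.041 bits.

0.041 bits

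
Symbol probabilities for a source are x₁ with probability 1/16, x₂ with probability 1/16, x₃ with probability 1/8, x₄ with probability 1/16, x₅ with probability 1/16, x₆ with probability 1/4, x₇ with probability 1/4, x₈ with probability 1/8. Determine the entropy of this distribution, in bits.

2.75 bits

Each probability is a power of 1/2, so log₂(1/p) is an integer.
H = Σ p·log₂(1/p) = 1/16·4 + 1/16·4 + 1/8·3 + 1/16·4 + 1/16·4 + 1/4·2 + 1/4·2 + 1/8·3 = 2.75 bits.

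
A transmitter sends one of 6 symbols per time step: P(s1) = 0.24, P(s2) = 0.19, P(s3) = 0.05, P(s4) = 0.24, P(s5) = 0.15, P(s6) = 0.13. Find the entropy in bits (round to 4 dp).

2.4528 bits

H = −Σ pᵢ log₂ pᵢ.
−0.24·log₂(0.24) = 0.4941
−0.19·log₂(0.19) = 0.4552
−0.05·log₂(0.05) = 0.2161
−0.24·log₂(0.24) = 0.4941
−0.15·log₂(0.15) = 0.4105
−0.13·log₂(0.13) = 0.3826
Sum ≈ 2.4528 → 2.4528 bits.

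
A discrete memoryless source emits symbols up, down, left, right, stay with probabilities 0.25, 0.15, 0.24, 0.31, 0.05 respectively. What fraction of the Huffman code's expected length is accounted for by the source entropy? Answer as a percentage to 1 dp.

Entropy H = −Σ p log₂ p ≈ 2.1446 bits.
Huffman merges: 1/20+3/20→1/5; 1/5+6/25→11/25; 1/4+31/100→14/25; 11/25+14/25→1. L = 11/5 ≈ 2.2000.
Efficiency = H/L = 2.1446/2.2000 = 97.5%.

97.5%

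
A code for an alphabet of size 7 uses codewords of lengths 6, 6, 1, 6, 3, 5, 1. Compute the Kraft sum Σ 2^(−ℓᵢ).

With common denominator 2^6 = 64: Σ 2^(−ℓᵢ) = 1/64 + 1/64 + 32/64 + 1/64 + 8/64 + 2/64 + 32/64 = 77/64 = 1.203125.

1.203125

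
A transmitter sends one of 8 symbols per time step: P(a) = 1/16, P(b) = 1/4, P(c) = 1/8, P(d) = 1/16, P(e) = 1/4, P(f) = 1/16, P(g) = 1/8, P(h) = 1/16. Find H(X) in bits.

Each probability is a power of 1/2, so log₂(1/p) is an integer.
H = Σ p·log₂(1/p) = 1/16·4 + 1/4·2 + 1/8·3 + 1/16·4 + 1/4·2 + 1/16·4 + 1/8·3 + 1/16·4 = 2.75 bits.

2.75 bits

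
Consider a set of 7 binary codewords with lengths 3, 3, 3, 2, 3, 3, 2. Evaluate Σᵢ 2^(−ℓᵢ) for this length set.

With common denominator 2^3 = 8: Σ 2^(−ℓᵢ) = 1/8 + 1/8 + 1/8 + 2/8 + 1/8 + 1/8 + 2/8 = 9/8 = 1.125.

1.125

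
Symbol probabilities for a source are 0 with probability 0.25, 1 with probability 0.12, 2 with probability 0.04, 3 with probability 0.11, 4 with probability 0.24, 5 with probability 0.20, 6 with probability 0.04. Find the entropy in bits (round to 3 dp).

2.547 bits

H = −Σ pᵢ log₂ pᵢ.
−0.25·log₂(0.25) = 0.5000
−0.12·log₂(0.12) = 0.3671
−0.04·log₂(0.04) = 0.1858
−0.11·log₂(0.11) = 0.3503
−0.24·log₂(0.24) = 0.4941
−0.20·log₂(0.20) = 0.4644
−0.04·log₂(0.04) = 0.1858
Sum ≈ 2.5474 → 2.547 bits.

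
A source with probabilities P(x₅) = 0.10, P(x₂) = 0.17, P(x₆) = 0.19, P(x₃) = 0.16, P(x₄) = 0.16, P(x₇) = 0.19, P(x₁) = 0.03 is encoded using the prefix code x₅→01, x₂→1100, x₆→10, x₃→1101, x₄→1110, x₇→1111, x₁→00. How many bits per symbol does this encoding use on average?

3.36 bits/symbol

L̄ = Σ pᵢ·ℓᵢ = 0.10·2 + 0.17·4 + 0.19·2 + 0.16·4 + 0.16·4 + 0.19·4 + 0.03·2 = 3.36 bits/symbol.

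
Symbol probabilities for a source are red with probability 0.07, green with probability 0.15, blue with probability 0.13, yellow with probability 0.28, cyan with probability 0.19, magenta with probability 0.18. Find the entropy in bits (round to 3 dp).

H = −Σ pᵢ log₂ pᵢ.
−0.07·log₂(0.07) = 0.2686
−0.15·log₂(0.15) = 0.4105
−0.13·log₂(0.13) = 0.3826
−0.28·log₂(0.28) = 0.5142
−0.19·log₂(0.19) = 0.4552
−0.18·log₂(0.18) = 0.4453
Sum ≈ 2.4765 → 2.476 bits.

2.476 bits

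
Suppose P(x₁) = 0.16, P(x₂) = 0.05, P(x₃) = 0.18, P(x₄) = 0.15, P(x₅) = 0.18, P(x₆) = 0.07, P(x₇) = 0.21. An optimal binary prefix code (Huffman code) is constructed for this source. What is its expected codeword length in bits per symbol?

2.73 bits/symbol

Repeatedly combine the two least-probable nodes; the expected code length is the sum of the merged weights.
merge 1/20 + 7/100 → 3/25
merge 3/25 + 3/20 → 27/100
merge 4/25 + 9/50 → 17/50
merge 9/50 + 21/100 → 39/100
merge 27/100 + 17/50 → 61/100
merge 39/100 + 61/100 → 1
L = 3/25 + 27/100 + 17/50 + 39/100 + 61/100 + 1 = 273/100 = 2.73 bits/symbol.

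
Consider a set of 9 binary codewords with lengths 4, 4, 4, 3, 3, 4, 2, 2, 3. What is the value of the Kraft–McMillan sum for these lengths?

With common denominator 2^4 = 16: Σ 2^(−ℓᵢ) = 1/16 + 1/16 + 1/16 + 2/16 + 2/16 + 1/16 + 4/16 + 4/16 + 2/16 = 18/16 = 1.125.

1.125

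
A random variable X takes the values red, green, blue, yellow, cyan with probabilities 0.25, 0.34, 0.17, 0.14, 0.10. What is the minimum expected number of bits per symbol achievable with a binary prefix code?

2.24 bits/symbol

Repeatedly combine the two least-probable nodes; the expected code length is the sum of the merged weights.
merge 1/10 + 7/50 → 6/25
merge 17/100 + 6/25 → 41/100
merge 1/4 + 17/50 → 59/100
merge 41/100 + 59/100 → 1
L = 6/25 + 41/100 + 59/100 + 1 = 56/25 = 2.24 bits/symbol.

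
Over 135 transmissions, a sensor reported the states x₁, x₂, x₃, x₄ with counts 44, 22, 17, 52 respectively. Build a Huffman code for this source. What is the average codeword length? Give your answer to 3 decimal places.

1.904 bits/symbol

Probabilities are the counts divided by 135.
Repeatedly combine the two least-probable nodes; the expected code length is the sum of the merged weights.
merge 17/135 + 22/135 → 13/45
merge 13/45 + 44/135 → 83/135
merge 52/135 + 83/135 → 1
L = 13/45 + 83/135 + 1 = 257/135 ≈ 1.904 bits/symbol.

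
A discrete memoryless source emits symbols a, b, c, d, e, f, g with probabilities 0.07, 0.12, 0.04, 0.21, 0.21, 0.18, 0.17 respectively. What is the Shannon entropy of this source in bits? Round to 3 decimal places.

H = −Σ pᵢ log₂ pᵢ.
−0.07·log₂(0.07) = 0.2686
−0.12·log₂(0.12) = 0.3671
−0.04·log₂(0.04) = 0.1858
−0.21·log₂(0.21) = 0.4728
−0.21·log₂(0.21) = 0.4728
−0.18·log₂(0.18) = 0.4453
−0.17·log₂(0.17) = 0.4346
Sum ≈ 2.6469 → 2.647 bits.

2.647 bits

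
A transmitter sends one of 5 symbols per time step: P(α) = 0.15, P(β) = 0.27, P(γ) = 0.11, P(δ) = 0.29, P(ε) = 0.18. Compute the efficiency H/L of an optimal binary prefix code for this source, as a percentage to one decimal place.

Entropy H = −Σ p log₂ p ≈ 2.2341 bits.
Huffman merges: 11/100+3/20→13/50; 9/50+13/50→11/25; 27/100+29/100→14/25; 11/25+14/25→1. L = 113/50 ≈ 2.2600.
Efficiency = H/L = 2.2341/2.2600 = 98.9%.

98.9%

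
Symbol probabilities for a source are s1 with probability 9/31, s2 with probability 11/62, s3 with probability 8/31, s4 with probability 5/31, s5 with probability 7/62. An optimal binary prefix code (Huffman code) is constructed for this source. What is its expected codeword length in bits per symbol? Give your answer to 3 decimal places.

2.274 bits/symbol

Repeatedly combine the two least-probable nodes; the expected code length is the sum of the merged weights.
merge 7/62 + 5/31 → 17/62
merge 11/62 + 8/31 → 27/62
merge 17/62 + 9/31 → 35/62
merge 27/62 + 35/62 → 1
L = 17/62 + 27/62 + 35/62 + 1 = 141/62 ≈ 2.274 bits/symbol.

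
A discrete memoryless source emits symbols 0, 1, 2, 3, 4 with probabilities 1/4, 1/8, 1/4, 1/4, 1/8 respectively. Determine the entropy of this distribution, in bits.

2.25 bits

Each probability is a power of 1/2, so log₂(1/p) is an integer.
H = Σ p·log₂(1/p) = 1/4·2 + 1/8·3 + 1/4·2 + 1/4·2 + 1/8·3 = 2.25 bits.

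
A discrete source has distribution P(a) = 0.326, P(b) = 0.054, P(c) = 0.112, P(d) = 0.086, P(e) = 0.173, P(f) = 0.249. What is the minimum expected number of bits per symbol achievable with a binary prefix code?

2.392 bits/symbol

Repeatedly combine the two least-probable nodes; the expected code length is the sum of the merged weights.
merge 27/500 + 43/500 → 7/50
merge 14/125 + 7/50 → 63/250
merge 173/1000 + 249/1000 → 211/500
merge 63/250 + 163/500 → 289/500
merge 211/500 + 289/500 → 1
L = 7/50 + 63/250 + 211/500 + 289/500 + 1 = 299/125 = 2.392 bits/symbol.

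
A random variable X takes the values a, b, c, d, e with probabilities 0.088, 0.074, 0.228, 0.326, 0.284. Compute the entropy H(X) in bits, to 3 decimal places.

2.116 bits

H = −Σ pᵢ log₂ pᵢ.
−0.088·log₂(0.088) = 0.3086
−0.074·log₂(0.074) = 0.2780
−0.228·log₂(0.228) = 0.4863
−0.326·log₂(0.326) = 0.5272
−0.284·log₂(0.284) = 0.5158
Sum ≈ 2.1157 → 2.116 bits.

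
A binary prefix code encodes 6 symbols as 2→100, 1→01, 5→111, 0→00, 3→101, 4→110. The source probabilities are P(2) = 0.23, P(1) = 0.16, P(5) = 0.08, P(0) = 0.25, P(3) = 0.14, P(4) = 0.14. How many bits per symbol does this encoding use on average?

2.59 bits/symbol

L̄ = Σ pᵢ·ℓᵢ = 0.23·3 + 0.16·2 + 0.08·3 + 0.25·2 + 0.14·3 + 0.14·3 = 2.59 bits/symbol.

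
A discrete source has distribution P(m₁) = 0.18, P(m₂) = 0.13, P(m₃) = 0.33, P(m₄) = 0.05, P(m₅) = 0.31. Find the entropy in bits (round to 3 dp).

H = −Σ pᵢ log₂ pᵢ.
−0.18·log₂(0.18) = 0.4453
−0.13·log₂(0.13) = 0.3826
−0.33·log₂(0.33) = 0.5278
−0.05·log₂(0.05) = 0.2161
−0.31·log₂(0.31) = 0.5238
Sum ≈ 2.0957 → 2.096 bits.

2.096 bits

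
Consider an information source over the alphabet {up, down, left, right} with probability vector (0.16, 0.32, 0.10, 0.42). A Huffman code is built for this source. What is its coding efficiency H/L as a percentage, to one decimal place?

98.2%

Entropy H = −Σ p log₂ p ≈ 1.8069 bits.
Huffman merges: 1/10+4/25→13/50; 13/50+8/25→29/50; 21/50+29/50→1. L = 46/25 ≈ 1.8400.
Efficiency = H/L = 1.8069/1.8400 = 98.2%.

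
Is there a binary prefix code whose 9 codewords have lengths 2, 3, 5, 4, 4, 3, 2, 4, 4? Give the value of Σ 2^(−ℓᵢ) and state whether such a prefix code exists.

1.03125; no

With common denominator 2^5 = 32: Σ 2^(−ℓᵢ) = 8/32 + 4/32 + 1/32 + 2/32 + 2/32 + 4/32 + 8/32 + 2/32 + 2/32 = 33/32 = 1.03125.
Kraft's inequality requires Σ ≤ 1; here Σ = 1.03125 > 1, so no such prefix code exists.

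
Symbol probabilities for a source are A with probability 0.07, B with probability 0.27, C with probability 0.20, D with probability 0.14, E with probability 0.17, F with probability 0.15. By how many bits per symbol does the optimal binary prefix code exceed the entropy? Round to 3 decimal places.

Entropy H = −Σ p log₂ p ≈ 2.4852 bits.
Huffman merges: 7/100+7/50→21/100; 3/20+17/100→8/25; 1/5+21/100→41/100; 27/100+8/25→59/100; 41/100+59/100→1. L = 253/100 ≈ 2.5300.
L − H = 2.5300 − 2.4852 = 0.045 bits.

0.045 bits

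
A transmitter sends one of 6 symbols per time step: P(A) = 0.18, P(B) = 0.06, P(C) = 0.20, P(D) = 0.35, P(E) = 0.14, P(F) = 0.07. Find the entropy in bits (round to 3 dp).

2.349 bits

H = −Σ pᵢ log₂ pᵢ.
−0.18·log₂(0.18) = 0.4453
−0.06·log₂(0.06) = 0.2435
−0.20·log₂(0.20) = 0.4644
−0.35·log₂(0.35) = 0.5301
−0.14·log₂(0.14) = 0.3971
−0.07·log₂(0.07) = 0.2686
Sum ≈ 2.3490 → 2.349 bits.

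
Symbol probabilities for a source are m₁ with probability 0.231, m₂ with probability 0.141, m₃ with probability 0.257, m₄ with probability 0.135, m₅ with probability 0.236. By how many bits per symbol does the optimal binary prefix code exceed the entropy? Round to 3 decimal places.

0.004 bits

Entropy H = −Σ p log₂ p ≈ 2.2722 bits.
Huffman merges: 27/200+141/1000→69/250; 231/1000+59/250→467/1000; 257/1000+69/250→533/1000; 467/1000+533/1000→1. L = 569/250 ≈ 2.2760.
L − H = 2.2760 − 2.2722 = 0.004 bits.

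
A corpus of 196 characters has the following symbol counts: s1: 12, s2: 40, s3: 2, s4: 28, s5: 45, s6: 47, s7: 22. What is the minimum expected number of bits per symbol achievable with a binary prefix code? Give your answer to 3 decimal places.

Probabilities are the counts divided by 196.
Repeatedly combine the two least-probable nodes; the expected code length is the sum of the merged weights.
merge 1/98 + 3/49 → 1/14
merge 1/14 + 11/98 → 9/49
merge 1/7 + 9/49 → 16/49
merge 10/49 + 45/196 → 85/196
merge 47/196 + 16/49 → 111/196
merge 85/196 + 111/196 → 1
L = 1/14 + 9/49 + 16/49 + 85/196 + 111/196 + 1 = 253/98 ≈ 2.582 bits/symbol.

2.582 bits/symbol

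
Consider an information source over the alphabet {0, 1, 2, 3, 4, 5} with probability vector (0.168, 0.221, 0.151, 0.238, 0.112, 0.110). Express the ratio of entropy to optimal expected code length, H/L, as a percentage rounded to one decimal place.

Entropy H = −Σ p log₂ p ≈ 2.5224 bits.
Huffman merges: 11/100+14/125→111/500; 151/1000+21/125→319/1000; 221/1000+111/500→443/1000; 119/500+319/1000→557/1000; 443/1000+557/1000→1. L = 2541/1000 ≈ 2.5410.
Efficiency = H/L = 2.5224/2.5410 = 99.3%.

99.3%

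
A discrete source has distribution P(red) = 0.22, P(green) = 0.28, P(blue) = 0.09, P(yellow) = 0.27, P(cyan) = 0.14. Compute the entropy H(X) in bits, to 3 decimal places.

H = −Σ pᵢ log₂ pᵢ.
−0.22·log₂(0.22) = 0.4806
−0.28·log₂(0.28) = 0.5142
−0.09·log₂(0.09) = 0.3127
−0.27·log₂(0.27) = 0.5100
−0.14·log₂(0.14) = 0.3971
Sum ≈ 2.2146 → 2.215 bits.

2.215 bits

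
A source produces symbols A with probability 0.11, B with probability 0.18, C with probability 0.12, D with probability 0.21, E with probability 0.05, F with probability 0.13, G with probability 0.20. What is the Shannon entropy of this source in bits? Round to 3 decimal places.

2.699 bits

H = −Σ pᵢ log₂ pᵢ.
−0.11·log₂(0.11) = 0.3503
−0.18·log₂(0.18) = 0.4453
−0.12·log₂(0.12) = 0.3671
−0.21·log₂(0.21) = 0.4728
−0.05·log₂(0.05) = 0.2161
−0.13·log₂(0.13) = 0.3826
−0.20·log₂(0.20) = 0.4644
Sum ≈ 2.6986 → 2.699 bits.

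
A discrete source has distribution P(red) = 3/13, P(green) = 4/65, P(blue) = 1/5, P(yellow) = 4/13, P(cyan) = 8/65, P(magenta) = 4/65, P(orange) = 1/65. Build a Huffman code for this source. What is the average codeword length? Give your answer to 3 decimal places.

Repeatedly combine the two least-probable nodes; the expected code length is the sum of the merged weights.
merge 1/65 + 4/65 → 1/13
merge 4/65 + 1/13 → 9/65
merge 8/65 + 9/65 → 17/65
merge 1/5 + 3/13 → 28/65
merge 17/65 + 4/13 → 37/65
merge 28/65 + 37/65 → 1
L = 1/13 + 9/65 + 17/65 + 28/65 + 37/65 + 1 = 161/65 ≈ 2.477 bits/symbol.

2.477 bits/symbol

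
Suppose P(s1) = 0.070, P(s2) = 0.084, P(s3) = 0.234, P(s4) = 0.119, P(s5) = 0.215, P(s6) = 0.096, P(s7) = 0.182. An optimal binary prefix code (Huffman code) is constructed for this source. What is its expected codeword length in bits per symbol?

2.705 bits/symbol

Repeatedly combine the two least-probable nodes; the expected code length is the sum of the merged weights.
merge 7/100 + 21/250 → 77/500
merge 12/125 + 119/1000 → 43/200
merge 77/500 + 91/500 → 42/125
merge 43/200 + 43/200 → 43/100
merge 117/500 + 42/125 → 57/100
merge 43/100 + 57/100 → 1
L = 77/500 + 43/200 + 42/125 + 43/100 + 57/100 + 1 = 541/200 = 2.705 bits/symbol.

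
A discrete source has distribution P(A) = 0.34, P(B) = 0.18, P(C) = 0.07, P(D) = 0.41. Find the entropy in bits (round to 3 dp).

1.770 bits

H = −Σ pᵢ log₂ pᵢ.
−0.34·log₂(0.34) = 0.5292
−0.18·log₂(0.18) = 0.4453
−0.07·log₂(0.07) = 0.2686
−0.41·log₂(0.41) = 0.5274
Sum ≈ 1.7704 → 1.770 bits.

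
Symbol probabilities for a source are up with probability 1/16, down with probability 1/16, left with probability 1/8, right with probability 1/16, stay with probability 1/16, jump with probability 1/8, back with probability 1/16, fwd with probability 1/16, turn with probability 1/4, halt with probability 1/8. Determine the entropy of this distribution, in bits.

3.125 bits

Each probability is a power of 1/2, so log₂(1/p) is an integer.
H = Σ p·log₂(1/p) = 1/16·4 + 1/16·4 + 1/8·3 + 1/16·4 + 1/16·4 + 1/8·3 + 1/16·4 + 1/16·4 + 1/4·2 + 1/8·3 = 3.125 bits.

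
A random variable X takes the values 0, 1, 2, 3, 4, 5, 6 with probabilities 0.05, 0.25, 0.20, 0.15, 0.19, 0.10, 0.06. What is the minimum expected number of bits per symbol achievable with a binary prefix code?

2.66 bits/symbol

Repeatedly combine the two least-probable nodes; the expected code length is the sum of the merged weights.
merge 1/20 + 3/50 → 11/100
merge 1/10 + 11/100 → 21/100
merge 3/20 + 19/100 → 17/50
merge 1/5 + 21/100 → 41/100
merge 1/4 + 17/50 → 59/100
merge 41/100 + 59/100 → 1
L = 11/100 + 21/100 + 17/50 + 41/100 + 59/100 + 1 = 133/50 = 2.66 bits/symbol.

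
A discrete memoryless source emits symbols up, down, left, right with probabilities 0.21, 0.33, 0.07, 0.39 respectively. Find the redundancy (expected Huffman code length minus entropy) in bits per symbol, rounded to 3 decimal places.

0.091 bits

Entropy H = −Σ p log₂ p ≈ 1.7990 bits.
Huffman merges: 7/100+21/100→7/25; 7/25+33/100→61/100; 39/100+61/100→1. L = 189/100 ≈ 1.8900.
L − H = 1.8900 − 1.7990 = 0.091 bits.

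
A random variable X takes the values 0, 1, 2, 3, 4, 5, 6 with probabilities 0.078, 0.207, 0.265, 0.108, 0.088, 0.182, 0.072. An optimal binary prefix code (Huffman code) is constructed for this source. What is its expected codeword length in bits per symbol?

2.678 bits/symbol

Repeatedly combine the two least-probable nodes; the expected code length is the sum of the merged weights.
merge 9/125 + 39/500 → 3/20
merge 11/125 + 27/250 → 49/250
merge 3/20 + 91/500 → 83/250
merge 49/250 + 207/1000 → 403/1000
merge 53/200 + 83/250 → 597/1000
merge 403/1000 + 597/1000 → 1
L = 3/20 + 49/250 + 83/250 + 403/1000 + 597/1000 + 1 = 1339/500 = 2.678 bits/symbol.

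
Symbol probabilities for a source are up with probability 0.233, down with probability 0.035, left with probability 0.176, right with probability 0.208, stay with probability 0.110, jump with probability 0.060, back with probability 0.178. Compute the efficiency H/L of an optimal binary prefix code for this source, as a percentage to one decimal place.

98.3%

Entropy H = −Σ p log₂ p ≈ 2.6083 bits.
Huffman merges: 7/200+3/50→19/200; 19/200+11/100→41/200; 22/125+89/500→177/500; 41/200+26/125→413/1000; 233/1000+177/500→587/1000; 413/1000+587/1000→1. L = 1327/500 ≈ 2.6540.
Efficiency = H/L = 2.6083/2.6540 = 98.3%.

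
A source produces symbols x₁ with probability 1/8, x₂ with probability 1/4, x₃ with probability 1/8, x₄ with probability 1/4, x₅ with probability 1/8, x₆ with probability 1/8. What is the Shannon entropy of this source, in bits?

2.5 bits

Each probability is a power of 1/2, so log₂(1/p) is an integer.
H = Σ p·log₂(1/p) = 1/8·3 + 1/4·2 + 1/8·3 + 1/4·2 + 1/8·3 + 1/8·3 = 2.5 bits.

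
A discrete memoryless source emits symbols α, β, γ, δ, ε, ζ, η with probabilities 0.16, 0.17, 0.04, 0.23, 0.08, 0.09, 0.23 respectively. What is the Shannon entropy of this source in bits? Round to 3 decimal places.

H = −Σ pᵢ log₂ pᵢ.
−0.16·log₂(0.16) = 0.4230
−0.17·log₂(0.17) = 0.4346
−0.04·log₂(0.04) = 0.1858
−0.23·log₂(0.23) = 0.4877
−0.08·log₂(0.08) = 0.2915
−0.09·log₂(0.09) = 0.3127
−0.23·log₂(0.23) = 0.4877
Sum ≈ 2.6229 → 2.623 bits.

2.623 bits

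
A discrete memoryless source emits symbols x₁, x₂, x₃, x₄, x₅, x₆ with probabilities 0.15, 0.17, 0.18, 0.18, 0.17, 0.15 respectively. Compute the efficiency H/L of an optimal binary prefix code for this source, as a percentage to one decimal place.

97.8%

Entropy H = −Σ p log₂ p ≈ 2.5809 bits.
Huffman merges: 3/20+3/20→3/10; 17/100+17/100→17/50; 9/50+9/50→9/25; 3/10+17/50→16/25; 9/25+16/25→1. L = 66/25 ≈ 2.6400.
Efficiency = H/L = 2.5809/2.6400 = 97.8%.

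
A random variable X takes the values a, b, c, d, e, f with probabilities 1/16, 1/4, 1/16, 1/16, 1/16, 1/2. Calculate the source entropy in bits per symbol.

2 bits

Each probability is a power of 1/2, so log₂(1/p) is an integer.
H = Σ p·log₂(1/p) = 1/16·4 + 1/4·2 + 1/16·4 + 1/16·4 + 1/16·4 + 1/2·1 = 2 bits.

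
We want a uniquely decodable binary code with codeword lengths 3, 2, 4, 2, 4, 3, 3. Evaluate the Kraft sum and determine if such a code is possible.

With common denominator 2^4 = 16: Σ 2^(−ℓᵢ) = 2/16 + 4/16 + 1/16 + 4/16 + 1/16 + 2/16 + 2/16 = 16/16 = 1.
Kraft's inequality requires Σ ≤ 1; here Σ = 1 ≤ 1, so such a prefix code exists.

1; yes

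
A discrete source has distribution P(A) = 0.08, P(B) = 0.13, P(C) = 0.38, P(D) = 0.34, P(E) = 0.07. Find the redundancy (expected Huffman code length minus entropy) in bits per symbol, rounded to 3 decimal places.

Entropy H = −Σ p log₂ p ≈ 2.0023 bits.
Huffman merges: 7/100+2/25→3/20; 13/100+3/20→7/25; 7/25+17/50→31/50; 19/50+31/50→1. L = 41/20 ≈ 2.0500.
L − H = 2.0500 − 2.0023 = 0.048 bits.

0.048 bits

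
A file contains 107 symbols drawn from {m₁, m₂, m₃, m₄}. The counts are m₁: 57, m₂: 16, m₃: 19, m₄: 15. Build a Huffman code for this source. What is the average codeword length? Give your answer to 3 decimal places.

1.757 bits/symbol

Probabilities are the counts divided by 107.
Repeatedly combine the two least-probable nodes; the expected code length is the sum of the merged weights.
merge 15/107 + 16/107 → 31/107
merge 19/107 + 31/107 → 50/107
merge 50/107 + 57/107 → 1
L = 31/107 + 50/107 + 1 = 188/107 ≈ 1.757 bits/symbol.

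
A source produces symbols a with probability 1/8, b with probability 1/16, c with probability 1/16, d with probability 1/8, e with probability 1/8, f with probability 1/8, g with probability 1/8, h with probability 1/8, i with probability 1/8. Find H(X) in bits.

3.125 bits

Each probability is a power of 1/2, so log₂(1/p) is an integer.
H = Σ p·log₂(1/p) = 1/8·3 + 1/16·4 + 1/16·4 + 1/8·3 + 1/8·3 + 1/8·3 + 1/8·3 + 1/8·3 + 1/8·3 = 3.125 bits.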